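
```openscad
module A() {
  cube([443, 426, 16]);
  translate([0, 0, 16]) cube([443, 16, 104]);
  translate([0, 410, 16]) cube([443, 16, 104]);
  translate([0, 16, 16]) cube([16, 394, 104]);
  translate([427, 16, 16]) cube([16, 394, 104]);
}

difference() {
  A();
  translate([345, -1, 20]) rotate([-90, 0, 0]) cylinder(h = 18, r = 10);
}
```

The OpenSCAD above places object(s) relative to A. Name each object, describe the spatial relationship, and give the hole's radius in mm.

The subtracted cylinder has r = 10 mm.

A is an open box. The open box has a circular hole through its front wall. The hole's radius is 10 mm.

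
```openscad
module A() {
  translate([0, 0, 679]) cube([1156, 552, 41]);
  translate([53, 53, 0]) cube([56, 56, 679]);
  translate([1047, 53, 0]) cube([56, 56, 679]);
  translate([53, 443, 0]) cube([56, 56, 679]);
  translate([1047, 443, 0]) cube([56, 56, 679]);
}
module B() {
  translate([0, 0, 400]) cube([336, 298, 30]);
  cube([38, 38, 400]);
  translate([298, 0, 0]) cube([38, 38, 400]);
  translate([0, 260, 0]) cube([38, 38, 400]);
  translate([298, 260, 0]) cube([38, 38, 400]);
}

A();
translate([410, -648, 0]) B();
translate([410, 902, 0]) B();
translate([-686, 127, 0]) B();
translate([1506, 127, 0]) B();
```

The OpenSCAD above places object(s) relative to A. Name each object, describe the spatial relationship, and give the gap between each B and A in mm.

Each stool's nearest face is 350 mm from the table's bounding box.

A is a table. B is a stool. Four stools sit around the table at the −y, +y, −x, +x sides. The gap between each stool and the table is 350 mm.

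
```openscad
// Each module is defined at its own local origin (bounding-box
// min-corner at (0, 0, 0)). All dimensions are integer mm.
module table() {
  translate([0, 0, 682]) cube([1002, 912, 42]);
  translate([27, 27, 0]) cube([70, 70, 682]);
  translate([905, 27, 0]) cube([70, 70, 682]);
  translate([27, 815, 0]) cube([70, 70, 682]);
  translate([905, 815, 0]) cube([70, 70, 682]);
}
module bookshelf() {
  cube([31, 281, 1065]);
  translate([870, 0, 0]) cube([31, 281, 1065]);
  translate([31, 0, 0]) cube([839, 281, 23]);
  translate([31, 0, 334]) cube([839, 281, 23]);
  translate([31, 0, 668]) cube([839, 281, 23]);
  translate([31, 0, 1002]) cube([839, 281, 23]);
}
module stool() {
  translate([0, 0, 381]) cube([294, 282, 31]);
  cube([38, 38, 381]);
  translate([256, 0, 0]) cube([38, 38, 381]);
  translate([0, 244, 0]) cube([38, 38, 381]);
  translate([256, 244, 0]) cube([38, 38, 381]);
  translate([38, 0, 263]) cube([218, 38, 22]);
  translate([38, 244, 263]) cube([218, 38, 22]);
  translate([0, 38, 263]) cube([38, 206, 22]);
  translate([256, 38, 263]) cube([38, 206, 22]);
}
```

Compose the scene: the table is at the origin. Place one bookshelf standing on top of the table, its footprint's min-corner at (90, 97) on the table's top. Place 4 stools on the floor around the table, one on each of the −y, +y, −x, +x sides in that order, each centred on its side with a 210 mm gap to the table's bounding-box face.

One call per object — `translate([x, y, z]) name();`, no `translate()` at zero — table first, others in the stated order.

table();
translate([90, 97, 724]) bookshelf();
translate([354, -492, 0]) stool();
translate([354, 1122, 0]) stool();
translate([-504, 315, 0]) stool();
translate([1212, 315, 0]) stool();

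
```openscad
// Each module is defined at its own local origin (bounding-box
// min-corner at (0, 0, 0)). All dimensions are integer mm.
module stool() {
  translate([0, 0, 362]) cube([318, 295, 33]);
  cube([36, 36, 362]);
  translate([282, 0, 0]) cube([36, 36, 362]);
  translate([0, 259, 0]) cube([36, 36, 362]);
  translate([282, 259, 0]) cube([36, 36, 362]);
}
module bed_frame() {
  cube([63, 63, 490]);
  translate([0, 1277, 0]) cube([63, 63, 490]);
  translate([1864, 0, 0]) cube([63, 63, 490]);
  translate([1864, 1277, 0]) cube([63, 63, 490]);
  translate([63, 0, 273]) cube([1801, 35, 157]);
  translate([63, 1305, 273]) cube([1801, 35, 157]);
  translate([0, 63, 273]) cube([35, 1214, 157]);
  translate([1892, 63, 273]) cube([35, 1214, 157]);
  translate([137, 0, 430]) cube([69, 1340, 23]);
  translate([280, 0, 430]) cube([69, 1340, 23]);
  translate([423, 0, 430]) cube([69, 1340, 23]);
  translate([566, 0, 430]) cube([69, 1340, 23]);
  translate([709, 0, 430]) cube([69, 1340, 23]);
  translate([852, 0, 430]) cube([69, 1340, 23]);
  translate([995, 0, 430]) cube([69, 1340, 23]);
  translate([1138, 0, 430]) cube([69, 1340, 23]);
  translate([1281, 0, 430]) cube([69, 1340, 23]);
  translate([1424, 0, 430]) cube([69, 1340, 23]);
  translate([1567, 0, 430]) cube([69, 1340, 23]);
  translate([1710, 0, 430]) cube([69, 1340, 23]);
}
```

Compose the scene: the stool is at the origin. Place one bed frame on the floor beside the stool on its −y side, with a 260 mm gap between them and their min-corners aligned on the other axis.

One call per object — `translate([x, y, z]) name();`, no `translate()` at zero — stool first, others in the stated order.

stool();
translate([0, -1600, 0]) bed_frame();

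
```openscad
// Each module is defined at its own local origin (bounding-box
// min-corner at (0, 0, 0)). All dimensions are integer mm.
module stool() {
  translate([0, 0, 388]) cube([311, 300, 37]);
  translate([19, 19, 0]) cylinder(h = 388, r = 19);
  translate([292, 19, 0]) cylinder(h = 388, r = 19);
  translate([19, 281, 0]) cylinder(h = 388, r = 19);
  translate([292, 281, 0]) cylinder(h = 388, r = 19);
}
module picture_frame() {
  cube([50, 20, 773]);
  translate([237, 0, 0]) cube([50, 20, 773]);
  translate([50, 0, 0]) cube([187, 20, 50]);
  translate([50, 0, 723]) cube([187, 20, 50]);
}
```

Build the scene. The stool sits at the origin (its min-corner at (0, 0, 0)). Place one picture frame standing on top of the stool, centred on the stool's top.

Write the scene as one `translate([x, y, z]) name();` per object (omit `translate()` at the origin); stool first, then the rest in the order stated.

stool();
translate([12, 140, 425]) picture_frame();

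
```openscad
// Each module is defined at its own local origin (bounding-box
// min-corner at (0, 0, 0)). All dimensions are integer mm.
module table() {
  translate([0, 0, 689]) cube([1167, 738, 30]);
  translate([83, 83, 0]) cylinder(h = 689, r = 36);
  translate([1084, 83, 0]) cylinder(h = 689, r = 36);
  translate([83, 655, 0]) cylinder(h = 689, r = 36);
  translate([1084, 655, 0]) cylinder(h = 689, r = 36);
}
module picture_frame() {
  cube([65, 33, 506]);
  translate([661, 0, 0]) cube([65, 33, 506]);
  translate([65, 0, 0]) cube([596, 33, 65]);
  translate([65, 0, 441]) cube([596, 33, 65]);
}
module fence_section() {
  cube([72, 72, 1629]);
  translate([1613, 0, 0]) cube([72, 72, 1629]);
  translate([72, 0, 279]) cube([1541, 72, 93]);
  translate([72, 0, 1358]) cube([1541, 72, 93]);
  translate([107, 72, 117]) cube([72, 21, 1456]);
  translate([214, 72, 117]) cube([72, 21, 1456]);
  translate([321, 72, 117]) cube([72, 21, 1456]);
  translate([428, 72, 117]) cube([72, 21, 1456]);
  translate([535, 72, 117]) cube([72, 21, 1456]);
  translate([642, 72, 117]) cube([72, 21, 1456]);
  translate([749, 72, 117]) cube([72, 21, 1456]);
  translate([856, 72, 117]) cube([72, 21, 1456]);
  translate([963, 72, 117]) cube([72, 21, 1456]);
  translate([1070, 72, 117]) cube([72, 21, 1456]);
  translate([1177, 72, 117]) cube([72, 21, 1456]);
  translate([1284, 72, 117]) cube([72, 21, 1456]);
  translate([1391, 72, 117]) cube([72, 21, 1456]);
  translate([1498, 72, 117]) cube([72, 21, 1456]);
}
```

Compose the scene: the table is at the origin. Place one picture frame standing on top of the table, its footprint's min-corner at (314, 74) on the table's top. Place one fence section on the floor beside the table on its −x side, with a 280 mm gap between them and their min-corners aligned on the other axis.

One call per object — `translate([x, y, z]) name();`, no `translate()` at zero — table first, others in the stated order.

table();
translate([314, 74, 719]) picture_frame();
translate([-1965, 0, 0]) fence_section();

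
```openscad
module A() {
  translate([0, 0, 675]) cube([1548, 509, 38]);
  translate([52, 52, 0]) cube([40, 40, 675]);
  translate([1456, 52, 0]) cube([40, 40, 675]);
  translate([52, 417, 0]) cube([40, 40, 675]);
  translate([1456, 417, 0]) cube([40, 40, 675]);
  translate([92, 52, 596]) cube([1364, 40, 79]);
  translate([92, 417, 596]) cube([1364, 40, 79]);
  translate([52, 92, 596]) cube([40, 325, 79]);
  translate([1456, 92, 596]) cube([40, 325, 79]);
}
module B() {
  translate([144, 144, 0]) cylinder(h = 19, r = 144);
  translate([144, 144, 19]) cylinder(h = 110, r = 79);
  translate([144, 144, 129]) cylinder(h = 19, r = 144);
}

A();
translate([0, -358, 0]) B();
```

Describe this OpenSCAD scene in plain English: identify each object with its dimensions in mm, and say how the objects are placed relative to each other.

A is a table: top 1548 mm (x) × 509 mm (y), 38 mm thick, upper face at z = 713 mm, on four 40×40 mm square legs, each inset 52 mm from the nearest pair of top edges, running from z = 0 to the bottom of the top. Four apron rails, 40 mm thick and 79 mm tall, run between adjacent legs with their top edges flush with the underside of the top and their outer faces flush with the legs' outer faces.

B is a spool: two coaxial disc flanges of radius 144 mm and thickness 19 mm, joined by a core cylinder of radius 79 mm and height 110 mm. The lower flange rests on z = 0 and the three cylinders share a vertical axis.

The spool is on the floor beside the table on its −y side.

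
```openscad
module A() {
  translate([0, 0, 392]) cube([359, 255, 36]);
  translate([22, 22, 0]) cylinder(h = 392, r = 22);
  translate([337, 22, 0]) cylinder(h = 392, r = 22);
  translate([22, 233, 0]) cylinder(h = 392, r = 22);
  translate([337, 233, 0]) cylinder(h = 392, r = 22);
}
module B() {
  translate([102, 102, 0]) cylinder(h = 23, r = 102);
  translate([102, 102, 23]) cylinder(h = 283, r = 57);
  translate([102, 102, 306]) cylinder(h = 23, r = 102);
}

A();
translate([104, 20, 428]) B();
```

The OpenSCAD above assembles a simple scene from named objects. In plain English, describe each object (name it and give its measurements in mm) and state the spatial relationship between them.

A is a simple wooden stool: a rectangular seat 359 mm (x) by 255 mm (y), 36 mm thick, top face at z = 428 mm, on four round legs, each 44 mm in diameter. The legs rest on z = 0, each leg's axis is inset half a diameter from the nearest pair of seat edges (so the leg's bounding box is flush with the corner).

B is a spool: two coaxial disc flanges of radius 102 mm and thickness 23 mm, joined by a core cylinder of radius 57 mm and height 283 mm. The lower flange rests on z = 0 and the three cylinders share a vertical axis.

The spool is on top of the stool.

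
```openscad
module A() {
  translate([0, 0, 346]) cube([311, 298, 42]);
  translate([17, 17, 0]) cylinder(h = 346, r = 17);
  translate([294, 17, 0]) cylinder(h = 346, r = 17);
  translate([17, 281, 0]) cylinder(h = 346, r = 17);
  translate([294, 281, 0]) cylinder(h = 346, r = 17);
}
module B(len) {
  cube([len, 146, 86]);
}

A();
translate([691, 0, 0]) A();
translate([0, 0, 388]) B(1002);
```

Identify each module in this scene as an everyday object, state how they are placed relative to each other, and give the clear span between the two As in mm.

A is a stool. B is a beam. A beam spans the tops of two stools. The clear span between the two stools is 380 mm.

Second stool starts at x = 691; first ends at x = 311; clear span = 691 − 311 = 380 mm.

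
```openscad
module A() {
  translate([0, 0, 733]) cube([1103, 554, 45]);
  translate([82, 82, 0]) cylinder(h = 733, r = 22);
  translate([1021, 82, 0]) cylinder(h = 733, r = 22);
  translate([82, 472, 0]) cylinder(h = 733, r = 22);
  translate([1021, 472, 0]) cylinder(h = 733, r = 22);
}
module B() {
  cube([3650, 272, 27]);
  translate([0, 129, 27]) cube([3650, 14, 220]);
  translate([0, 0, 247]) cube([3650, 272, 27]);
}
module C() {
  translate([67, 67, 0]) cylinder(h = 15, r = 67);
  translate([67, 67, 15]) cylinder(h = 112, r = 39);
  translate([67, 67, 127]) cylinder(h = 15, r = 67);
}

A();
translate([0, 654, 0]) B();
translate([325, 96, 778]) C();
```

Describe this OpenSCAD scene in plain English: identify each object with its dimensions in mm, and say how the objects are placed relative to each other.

A is a rectangular dining table. The top is 1103×554×45 mm with its upper surface at z = 778 mm. It stands on four round legs of 44 mm diameter, each leg's bounding box inset 60 mm from the nearest pair of top edges, running from the floor to the underside of the top.

B is an I-beam lying along x, 3650 mm long. Overall section height 274 mm. Two flanges 272 mm wide (y) and 27 mm thick, one on the floor and one at the top; a web 14 mm thick runs between them, centred on the flange width.

C is a spool: two coaxial disc flanges of radius 67 mm and thickness 15 mm, joined by a core cylinder of radius 39 mm and height 112 mm. The lower flange rests on z = 0 and the three cylinders share a vertical axis.

The I-beam is on the floor beside the table on its +y side. The spool is on top of the table.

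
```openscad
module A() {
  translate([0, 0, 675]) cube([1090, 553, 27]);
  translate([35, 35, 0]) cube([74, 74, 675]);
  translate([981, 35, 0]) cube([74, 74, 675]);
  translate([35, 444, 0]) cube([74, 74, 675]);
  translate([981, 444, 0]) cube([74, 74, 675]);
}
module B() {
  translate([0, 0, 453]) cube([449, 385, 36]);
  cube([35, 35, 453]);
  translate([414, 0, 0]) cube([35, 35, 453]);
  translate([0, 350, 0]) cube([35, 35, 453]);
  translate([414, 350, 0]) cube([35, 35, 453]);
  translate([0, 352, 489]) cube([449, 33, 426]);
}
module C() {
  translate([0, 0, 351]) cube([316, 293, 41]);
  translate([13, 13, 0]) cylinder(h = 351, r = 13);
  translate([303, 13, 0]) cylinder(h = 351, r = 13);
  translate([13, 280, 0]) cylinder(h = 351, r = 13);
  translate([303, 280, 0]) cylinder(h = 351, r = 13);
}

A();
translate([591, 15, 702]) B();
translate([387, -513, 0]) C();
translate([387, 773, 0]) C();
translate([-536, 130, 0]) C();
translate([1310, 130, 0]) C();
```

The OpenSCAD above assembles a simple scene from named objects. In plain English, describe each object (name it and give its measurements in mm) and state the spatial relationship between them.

A is a table: top 1090 mm (x) × 553 mm (y), 27 mm thick, upper face at z = 702 mm, on four 74×74 mm square legs, each inset 35 mm from the nearest pair of top edges, running from z = 0 to the bottom of the top.

B is a chair: 449×385 mm seat, 36 mm thick, top at z = 489 mm, on four 35 mm square corner legs flush with the seat edges. A 33 mm thick backrest slab spans the full seat width, extending 426 mm above the seat top, its back face flush with the seat's +y edge.

C is a four-legged stool. The seat is 316×293 mm, 41 mm thick, top at z = 392 mm. It stands on four round legs, each 26 mm in diameter, from z = 0 to the seat underside, each leg's axis is inset half a diameter from the nearest pair of seat edges (so the leg's bounding box is flush with the corner).

The chair is on top of the table. Four stools sit around the table at the −y, +y, −x, +x sides.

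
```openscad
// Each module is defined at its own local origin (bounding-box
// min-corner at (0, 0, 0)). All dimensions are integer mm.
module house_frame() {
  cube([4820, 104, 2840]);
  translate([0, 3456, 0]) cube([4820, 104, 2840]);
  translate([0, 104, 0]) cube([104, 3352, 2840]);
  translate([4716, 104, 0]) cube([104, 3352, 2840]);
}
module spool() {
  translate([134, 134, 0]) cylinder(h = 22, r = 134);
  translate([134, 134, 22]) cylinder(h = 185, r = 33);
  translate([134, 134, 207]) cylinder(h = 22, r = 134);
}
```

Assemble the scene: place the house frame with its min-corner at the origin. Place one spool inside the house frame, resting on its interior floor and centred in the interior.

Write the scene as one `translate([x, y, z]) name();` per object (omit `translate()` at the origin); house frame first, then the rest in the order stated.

house_frame();
translate([2276, 1646, 0]) spool();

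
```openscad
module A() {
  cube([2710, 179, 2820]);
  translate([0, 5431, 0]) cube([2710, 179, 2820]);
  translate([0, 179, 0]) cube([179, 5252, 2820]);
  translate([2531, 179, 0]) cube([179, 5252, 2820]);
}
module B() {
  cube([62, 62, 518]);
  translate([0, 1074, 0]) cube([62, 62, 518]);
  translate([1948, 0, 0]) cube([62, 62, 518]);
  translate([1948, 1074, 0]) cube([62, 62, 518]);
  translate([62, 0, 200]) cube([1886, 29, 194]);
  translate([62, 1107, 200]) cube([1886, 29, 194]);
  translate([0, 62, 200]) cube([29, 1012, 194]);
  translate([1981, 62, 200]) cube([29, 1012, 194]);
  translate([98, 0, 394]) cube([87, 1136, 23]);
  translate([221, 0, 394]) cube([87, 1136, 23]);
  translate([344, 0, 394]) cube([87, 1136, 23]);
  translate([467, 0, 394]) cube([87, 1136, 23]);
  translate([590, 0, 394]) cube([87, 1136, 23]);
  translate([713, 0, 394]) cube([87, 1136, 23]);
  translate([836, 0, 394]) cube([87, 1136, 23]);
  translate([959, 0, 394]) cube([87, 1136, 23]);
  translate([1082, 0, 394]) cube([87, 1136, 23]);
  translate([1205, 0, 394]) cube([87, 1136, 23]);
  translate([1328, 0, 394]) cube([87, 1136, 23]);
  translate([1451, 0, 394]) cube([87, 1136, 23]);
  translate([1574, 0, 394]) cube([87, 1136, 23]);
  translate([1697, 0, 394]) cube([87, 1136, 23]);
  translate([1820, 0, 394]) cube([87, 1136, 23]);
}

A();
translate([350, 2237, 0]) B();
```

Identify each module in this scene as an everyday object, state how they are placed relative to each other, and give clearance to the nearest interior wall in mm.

Clearances: x = 171, y = 2058; minimum 171 mm.

A is a house frame. B is a bed frame. The bed frame sits inside the house frame, centred. The clearance to the nearest interior wall is 171 mm.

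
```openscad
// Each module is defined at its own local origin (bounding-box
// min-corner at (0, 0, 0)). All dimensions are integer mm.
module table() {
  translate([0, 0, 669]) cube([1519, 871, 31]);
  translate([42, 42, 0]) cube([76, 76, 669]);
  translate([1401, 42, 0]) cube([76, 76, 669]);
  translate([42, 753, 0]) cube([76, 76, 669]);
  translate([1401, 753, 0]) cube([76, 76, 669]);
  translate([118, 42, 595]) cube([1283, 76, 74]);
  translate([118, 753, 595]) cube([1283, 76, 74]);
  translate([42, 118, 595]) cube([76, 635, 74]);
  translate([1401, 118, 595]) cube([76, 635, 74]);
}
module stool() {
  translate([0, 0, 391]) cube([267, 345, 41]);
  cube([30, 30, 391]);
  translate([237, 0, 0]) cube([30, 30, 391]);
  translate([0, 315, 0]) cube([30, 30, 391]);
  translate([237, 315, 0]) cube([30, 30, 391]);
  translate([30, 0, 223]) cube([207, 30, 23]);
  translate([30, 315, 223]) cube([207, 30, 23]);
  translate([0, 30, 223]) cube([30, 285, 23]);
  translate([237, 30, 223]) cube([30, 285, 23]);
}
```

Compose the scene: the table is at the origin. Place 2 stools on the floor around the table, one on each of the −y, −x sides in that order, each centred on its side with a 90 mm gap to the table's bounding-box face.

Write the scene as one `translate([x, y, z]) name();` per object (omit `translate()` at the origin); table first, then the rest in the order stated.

table();
translate([626, -435, 0]) stool();
translate([-357, 263, 0]) stool();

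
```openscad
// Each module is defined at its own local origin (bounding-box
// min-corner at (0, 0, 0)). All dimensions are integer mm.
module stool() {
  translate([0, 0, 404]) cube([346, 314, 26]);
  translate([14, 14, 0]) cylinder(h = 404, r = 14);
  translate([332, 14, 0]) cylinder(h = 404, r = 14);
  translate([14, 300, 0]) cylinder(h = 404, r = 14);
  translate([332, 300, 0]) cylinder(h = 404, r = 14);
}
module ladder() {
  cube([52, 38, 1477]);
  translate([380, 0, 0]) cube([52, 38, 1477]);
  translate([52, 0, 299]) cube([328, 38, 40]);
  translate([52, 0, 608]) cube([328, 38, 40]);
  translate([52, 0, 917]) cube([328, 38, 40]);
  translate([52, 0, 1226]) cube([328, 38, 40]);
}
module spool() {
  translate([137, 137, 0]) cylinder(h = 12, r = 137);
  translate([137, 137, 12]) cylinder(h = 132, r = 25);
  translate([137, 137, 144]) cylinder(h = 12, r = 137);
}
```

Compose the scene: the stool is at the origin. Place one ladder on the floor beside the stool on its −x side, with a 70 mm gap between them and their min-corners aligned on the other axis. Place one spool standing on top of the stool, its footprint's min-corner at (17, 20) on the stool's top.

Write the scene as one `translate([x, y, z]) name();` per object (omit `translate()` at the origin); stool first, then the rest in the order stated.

stool();
translate([-502, 0, 0]) ladder();
translate([17, 20, 430]) spool();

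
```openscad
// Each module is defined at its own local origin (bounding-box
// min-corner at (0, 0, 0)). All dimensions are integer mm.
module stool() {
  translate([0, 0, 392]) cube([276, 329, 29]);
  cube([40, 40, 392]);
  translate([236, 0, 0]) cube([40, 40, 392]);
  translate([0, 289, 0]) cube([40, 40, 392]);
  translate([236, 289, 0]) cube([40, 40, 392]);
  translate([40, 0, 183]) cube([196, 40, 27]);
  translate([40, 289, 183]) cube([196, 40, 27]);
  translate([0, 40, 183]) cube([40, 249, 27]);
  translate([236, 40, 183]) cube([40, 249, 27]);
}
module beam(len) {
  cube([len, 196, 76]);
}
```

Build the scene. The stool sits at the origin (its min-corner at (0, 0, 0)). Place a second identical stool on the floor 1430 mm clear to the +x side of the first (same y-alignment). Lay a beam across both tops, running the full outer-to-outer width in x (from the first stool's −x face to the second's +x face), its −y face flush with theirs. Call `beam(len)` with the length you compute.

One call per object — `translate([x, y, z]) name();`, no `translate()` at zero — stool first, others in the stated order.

stool();
translate([1706, 0, 0]) stool();
translate([0, 0, 421]) beam(1982);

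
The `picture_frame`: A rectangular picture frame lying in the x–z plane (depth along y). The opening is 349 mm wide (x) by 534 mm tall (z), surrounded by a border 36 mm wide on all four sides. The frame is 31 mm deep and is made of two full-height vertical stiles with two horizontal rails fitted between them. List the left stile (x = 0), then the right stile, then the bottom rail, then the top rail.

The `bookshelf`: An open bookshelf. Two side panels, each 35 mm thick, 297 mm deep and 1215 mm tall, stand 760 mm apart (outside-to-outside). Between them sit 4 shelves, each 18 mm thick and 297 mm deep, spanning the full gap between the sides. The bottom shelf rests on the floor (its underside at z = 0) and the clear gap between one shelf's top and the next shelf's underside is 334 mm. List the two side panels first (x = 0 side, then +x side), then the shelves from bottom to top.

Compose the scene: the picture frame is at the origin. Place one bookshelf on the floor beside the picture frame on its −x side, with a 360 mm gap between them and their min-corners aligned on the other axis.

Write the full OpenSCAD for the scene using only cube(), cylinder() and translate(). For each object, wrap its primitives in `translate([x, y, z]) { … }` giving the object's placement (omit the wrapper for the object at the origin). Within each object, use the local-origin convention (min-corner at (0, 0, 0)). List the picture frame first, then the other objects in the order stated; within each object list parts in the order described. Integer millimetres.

cube([36, 31, 606]);
translate([385, 0, 0]) cube([36, 31, 606]);
translate([36, 0, 0]) cube([349, 31, 36]);
translate([36, 0, 570]) cube([349, 31, 36]);
translate([-1120, 0, 0]) {
  cube([35, 297, 1215]);
  translate([725, 0, 0]) cube([35, 297, 1215]);
  translate([35, 0, 0]) cube([690, 297, 18]);
  translate([35, 0, 352]) cube([690, 297, 18]);
  translate([35, 0, 704]) cube([690, 297, 18]);
  translate([35, 0, 1056]) cube([690, 297, 18]);
}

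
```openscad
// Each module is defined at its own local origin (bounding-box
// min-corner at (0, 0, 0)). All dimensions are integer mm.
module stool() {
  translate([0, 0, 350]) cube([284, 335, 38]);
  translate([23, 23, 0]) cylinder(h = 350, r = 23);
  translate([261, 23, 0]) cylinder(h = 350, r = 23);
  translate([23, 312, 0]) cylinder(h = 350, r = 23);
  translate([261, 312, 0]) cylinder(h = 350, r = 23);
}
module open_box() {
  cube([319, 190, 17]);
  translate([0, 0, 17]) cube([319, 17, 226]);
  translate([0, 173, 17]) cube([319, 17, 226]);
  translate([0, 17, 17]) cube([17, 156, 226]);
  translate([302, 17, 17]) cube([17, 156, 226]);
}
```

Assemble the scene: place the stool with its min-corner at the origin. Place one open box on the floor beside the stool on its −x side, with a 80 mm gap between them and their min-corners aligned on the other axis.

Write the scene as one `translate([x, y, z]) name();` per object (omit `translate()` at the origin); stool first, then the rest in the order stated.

stool();
translate([-399, 0, 0]) open_box();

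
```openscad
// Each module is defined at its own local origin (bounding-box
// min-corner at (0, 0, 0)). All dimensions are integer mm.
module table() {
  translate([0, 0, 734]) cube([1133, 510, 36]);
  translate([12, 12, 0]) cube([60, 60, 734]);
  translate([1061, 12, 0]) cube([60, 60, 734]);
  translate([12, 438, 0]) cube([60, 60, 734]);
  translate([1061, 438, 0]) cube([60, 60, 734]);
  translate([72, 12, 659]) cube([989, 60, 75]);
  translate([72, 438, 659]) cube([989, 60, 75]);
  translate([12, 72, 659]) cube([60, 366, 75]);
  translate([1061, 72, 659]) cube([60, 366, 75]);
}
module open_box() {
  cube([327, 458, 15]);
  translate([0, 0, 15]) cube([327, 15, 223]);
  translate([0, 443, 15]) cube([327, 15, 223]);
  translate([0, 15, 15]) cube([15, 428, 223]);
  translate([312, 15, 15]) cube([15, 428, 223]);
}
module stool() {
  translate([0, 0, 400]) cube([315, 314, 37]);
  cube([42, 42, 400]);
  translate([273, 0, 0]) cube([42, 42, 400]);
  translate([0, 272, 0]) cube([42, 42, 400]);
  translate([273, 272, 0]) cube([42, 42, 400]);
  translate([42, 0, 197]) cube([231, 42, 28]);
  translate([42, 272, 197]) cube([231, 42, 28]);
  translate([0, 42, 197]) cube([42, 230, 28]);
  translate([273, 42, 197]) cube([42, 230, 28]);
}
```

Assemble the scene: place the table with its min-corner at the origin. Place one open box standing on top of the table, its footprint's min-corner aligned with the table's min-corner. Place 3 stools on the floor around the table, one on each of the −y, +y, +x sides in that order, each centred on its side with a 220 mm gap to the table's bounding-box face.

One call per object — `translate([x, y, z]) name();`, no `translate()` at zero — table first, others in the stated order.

table();
translate([0, 0, 770]) open_box();
translate([409, -534, 0]) stool();
translate([409, 730, 0]) stool();
translate([1353, 98, 0]) stool();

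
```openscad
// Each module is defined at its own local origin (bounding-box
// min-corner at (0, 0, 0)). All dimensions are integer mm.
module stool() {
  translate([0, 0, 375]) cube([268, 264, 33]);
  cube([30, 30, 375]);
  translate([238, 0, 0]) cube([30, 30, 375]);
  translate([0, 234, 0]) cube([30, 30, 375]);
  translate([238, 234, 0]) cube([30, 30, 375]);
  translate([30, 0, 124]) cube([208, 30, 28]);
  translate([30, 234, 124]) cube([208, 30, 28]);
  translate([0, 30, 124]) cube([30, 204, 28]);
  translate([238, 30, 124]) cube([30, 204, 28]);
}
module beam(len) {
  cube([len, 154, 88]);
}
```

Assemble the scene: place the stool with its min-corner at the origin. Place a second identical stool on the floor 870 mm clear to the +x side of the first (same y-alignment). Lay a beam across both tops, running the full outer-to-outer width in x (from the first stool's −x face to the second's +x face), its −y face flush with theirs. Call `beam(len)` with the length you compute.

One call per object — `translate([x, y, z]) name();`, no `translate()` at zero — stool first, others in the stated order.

stool();
translate([1138, 0, 0]) stool();
translate([0, 0, 408]) beam(1406);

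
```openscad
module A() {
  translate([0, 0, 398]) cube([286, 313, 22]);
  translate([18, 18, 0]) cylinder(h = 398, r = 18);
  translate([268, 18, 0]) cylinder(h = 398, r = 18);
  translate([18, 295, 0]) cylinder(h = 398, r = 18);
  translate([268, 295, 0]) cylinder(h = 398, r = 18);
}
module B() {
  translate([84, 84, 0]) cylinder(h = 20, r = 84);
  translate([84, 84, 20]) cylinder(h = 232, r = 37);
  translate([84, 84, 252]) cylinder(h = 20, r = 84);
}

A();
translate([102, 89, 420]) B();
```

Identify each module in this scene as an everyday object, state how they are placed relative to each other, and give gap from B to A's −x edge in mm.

A is a stool. B is a spool. The spool is on top of the stool. The gap from the spool to the stool's −x edge is 102 mm.

The spool's min-x is at 102; the stool's min-x is 0; gap = 102 mm.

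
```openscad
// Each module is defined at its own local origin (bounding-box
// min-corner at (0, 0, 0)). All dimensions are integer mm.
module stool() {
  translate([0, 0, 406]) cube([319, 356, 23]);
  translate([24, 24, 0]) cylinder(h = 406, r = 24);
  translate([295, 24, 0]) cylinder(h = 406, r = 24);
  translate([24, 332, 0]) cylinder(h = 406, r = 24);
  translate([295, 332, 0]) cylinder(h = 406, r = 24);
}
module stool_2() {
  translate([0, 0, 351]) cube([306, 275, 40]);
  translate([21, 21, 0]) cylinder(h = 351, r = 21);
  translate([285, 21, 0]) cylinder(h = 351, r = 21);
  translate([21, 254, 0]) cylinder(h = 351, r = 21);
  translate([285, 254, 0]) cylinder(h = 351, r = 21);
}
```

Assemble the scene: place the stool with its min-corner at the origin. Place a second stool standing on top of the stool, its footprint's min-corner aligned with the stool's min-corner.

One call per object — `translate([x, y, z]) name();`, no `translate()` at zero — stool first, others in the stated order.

stool();
translate([0, 0, 429]) stool_2();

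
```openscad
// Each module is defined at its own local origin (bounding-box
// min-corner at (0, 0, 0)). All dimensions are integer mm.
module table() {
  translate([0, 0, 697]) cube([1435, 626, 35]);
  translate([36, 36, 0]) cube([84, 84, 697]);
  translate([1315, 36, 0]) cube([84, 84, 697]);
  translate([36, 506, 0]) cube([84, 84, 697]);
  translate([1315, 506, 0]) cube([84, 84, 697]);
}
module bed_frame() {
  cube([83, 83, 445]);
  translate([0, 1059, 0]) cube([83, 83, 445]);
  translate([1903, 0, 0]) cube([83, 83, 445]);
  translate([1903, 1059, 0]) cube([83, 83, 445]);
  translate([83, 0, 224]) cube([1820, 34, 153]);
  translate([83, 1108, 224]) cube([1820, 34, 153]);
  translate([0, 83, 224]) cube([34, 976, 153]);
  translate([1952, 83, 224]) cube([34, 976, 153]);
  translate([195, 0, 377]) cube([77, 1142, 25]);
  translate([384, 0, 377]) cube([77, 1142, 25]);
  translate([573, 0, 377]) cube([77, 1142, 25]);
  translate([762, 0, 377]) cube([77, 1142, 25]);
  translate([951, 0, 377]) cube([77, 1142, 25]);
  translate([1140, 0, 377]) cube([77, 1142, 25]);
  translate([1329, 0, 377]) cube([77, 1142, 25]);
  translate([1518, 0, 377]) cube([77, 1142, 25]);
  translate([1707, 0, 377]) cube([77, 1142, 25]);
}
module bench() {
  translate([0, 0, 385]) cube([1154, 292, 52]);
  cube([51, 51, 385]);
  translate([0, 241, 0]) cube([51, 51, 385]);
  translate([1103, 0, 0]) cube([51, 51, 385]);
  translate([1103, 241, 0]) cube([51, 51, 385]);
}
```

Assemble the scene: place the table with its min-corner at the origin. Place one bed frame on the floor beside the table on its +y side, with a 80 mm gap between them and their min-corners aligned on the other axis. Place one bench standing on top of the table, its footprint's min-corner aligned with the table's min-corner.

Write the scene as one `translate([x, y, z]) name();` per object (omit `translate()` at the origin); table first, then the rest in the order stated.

table();
translate([0, 706, 0]) bed_frame();
translate([0, 0, 732]) bench();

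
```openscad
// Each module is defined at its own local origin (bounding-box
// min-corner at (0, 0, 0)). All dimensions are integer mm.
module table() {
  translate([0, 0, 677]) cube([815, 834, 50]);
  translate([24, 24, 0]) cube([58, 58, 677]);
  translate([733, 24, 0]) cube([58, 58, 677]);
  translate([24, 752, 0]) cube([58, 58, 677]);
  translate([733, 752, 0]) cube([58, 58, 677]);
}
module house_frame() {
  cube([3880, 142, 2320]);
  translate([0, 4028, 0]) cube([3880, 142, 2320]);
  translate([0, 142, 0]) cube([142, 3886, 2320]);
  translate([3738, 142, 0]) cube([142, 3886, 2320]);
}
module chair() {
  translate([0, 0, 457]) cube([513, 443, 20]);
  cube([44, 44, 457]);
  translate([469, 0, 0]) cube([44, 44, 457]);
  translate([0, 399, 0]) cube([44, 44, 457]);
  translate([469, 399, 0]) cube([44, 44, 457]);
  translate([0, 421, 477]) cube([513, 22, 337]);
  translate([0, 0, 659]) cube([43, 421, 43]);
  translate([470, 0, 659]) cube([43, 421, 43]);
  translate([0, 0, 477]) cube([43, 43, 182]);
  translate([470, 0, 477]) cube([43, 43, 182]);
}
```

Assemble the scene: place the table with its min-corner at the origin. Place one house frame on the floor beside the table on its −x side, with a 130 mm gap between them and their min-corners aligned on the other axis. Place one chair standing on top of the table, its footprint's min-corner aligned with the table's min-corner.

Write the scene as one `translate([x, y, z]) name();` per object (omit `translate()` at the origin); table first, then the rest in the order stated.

table();
translate([-4010, 0, 0]) house_frame();
translate([0, 0, 727]) chair();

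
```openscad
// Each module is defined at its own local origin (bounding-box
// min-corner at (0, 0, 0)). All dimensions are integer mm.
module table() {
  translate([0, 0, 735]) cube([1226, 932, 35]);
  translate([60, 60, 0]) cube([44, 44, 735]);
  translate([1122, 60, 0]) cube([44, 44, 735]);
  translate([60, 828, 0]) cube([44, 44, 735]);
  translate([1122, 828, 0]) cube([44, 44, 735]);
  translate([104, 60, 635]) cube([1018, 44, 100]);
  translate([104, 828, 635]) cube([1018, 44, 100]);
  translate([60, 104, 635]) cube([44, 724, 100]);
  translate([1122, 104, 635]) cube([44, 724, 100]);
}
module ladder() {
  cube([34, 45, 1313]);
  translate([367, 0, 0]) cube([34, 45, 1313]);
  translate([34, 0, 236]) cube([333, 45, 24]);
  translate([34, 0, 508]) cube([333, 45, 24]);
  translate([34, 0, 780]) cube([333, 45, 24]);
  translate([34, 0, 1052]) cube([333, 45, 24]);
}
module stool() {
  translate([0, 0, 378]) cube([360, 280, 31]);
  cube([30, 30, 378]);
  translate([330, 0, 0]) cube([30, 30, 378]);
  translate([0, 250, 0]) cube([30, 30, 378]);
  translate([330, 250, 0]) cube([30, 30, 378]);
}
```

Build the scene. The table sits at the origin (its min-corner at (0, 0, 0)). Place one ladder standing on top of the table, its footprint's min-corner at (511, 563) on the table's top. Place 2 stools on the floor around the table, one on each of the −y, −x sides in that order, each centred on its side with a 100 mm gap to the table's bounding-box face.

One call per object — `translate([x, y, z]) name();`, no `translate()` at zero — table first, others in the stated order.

table();
translate([511, 563, 770]) ladder();
translate([433, -380, 0]) stool();
translate([-460, 326, 0]) stool();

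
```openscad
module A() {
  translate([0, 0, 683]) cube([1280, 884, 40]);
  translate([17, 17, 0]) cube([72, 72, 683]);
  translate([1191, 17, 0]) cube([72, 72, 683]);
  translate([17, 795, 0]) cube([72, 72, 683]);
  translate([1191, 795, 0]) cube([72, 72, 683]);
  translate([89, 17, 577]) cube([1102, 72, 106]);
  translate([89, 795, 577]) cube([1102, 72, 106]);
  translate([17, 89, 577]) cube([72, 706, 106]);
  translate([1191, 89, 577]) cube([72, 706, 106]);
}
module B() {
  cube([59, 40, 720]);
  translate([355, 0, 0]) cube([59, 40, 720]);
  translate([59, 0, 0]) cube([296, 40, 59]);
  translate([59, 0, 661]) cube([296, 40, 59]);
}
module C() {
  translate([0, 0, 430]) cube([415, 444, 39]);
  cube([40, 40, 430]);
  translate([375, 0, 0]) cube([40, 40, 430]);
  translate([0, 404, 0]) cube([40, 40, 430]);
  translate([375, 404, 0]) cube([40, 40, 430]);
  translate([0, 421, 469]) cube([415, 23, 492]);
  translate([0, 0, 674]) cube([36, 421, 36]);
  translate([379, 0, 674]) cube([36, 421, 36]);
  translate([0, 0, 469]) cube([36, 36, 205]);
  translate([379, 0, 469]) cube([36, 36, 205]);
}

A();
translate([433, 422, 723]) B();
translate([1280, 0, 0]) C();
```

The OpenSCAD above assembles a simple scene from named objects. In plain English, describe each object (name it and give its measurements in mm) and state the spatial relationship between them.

A is a table with a 1280×884 mm rectangular top, 40 mm thick, top surface at z = 723 mm, supported by four 72×72 mm square legs, each inset 17 mm from the nearest pair of top edges, running from the floor. Four apron rails, 72 mm thick and 106 mm tall, run between adjacent legs with their top edges flush with the underside of the top and their outer faces flush with the legs' outer faces.

B is a picture frame with a 296×602 mm rectangular opening (x by z) and a uniform 59 mm border on every side. Frame depth is 40 mm along y. It is built from two vertical stiles running the full outside height and two horizontal rails spanning the gap between the stiles.

C is a chair. The seat is a 415×444×39 mm slab with its top at z = 469 mm, on four 40×40 mm corner legs (flush with the seat edges, standing on z = 0). A flat backrest 23 mm thick, 492 mm tall, spans the full seat width and rises from the seat top along its +y edge, rear face flush with the rear of the seat. Two armrests of 36×36 mm section run along each side from the seat's front edge to the front of the backrest, top faces 241 mm above the seat top and outer faces flush with the seat's x-edges; a 36×36 mm post under the front of each armrest stands on the seat at the front corner.

The picture frame is on top of the table, centred. The chair is against the table's +x side, with their −y faces flush.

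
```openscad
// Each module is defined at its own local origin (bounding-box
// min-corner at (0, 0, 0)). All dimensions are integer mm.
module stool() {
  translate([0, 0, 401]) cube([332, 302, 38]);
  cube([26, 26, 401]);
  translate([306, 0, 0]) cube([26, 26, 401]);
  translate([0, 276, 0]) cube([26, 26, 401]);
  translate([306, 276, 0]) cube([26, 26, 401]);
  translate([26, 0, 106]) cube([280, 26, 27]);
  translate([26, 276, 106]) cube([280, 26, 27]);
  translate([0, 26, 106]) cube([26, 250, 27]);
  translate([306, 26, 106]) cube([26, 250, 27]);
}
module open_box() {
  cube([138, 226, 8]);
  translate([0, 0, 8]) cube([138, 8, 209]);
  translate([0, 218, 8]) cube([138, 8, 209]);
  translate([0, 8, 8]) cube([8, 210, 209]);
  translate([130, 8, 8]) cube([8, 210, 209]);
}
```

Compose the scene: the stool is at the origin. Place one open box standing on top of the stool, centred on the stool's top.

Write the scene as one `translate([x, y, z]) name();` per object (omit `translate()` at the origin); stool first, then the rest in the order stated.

stool();
translate([97, 38, 439]) open_box();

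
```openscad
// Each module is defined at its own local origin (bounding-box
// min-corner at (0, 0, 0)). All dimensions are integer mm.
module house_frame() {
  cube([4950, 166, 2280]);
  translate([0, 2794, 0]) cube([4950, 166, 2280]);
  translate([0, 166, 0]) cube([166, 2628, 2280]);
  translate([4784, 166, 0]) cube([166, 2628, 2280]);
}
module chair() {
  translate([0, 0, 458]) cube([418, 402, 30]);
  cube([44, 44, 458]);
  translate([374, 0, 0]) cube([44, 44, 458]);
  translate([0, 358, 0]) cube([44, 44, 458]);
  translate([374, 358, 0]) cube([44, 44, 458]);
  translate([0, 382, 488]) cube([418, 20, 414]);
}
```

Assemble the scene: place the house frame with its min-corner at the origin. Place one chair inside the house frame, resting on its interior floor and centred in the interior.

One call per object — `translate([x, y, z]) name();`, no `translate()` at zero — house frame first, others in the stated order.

house_frame();
translate([2266, 1279, 0]) chair();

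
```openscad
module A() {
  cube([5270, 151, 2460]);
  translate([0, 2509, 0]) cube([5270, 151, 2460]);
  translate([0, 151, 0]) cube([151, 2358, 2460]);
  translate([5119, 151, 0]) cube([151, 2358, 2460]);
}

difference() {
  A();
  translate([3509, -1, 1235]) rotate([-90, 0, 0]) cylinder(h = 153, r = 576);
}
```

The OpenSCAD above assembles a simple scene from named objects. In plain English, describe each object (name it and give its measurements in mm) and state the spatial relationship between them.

A is a box-shaped house frame (walls only): outside footprint 5270×2660 mm, wall height 2460 mm, wall thickness 151 mm. The two y-facing walls run the full x-width; the two x-facing walls fit between the inner faces of the y-facing walls.

The house frame has a circular hole of radius 576 mm through its front wall, centred at (x = 3509, z = 1235).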